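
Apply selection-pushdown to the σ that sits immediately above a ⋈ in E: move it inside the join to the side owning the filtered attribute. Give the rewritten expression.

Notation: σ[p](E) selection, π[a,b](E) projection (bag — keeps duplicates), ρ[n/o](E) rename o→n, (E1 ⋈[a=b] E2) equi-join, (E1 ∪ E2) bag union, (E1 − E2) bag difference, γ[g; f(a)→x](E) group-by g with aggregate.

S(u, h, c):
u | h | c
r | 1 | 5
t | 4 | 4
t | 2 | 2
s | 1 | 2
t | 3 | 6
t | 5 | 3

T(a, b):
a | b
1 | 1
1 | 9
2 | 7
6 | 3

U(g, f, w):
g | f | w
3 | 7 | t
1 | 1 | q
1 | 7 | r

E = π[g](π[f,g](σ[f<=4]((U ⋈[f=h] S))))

σ filters on f, owned by the left side.
E' = π[g](π[f,g]((σ[f<=4](U) ⋈[f=h] S)))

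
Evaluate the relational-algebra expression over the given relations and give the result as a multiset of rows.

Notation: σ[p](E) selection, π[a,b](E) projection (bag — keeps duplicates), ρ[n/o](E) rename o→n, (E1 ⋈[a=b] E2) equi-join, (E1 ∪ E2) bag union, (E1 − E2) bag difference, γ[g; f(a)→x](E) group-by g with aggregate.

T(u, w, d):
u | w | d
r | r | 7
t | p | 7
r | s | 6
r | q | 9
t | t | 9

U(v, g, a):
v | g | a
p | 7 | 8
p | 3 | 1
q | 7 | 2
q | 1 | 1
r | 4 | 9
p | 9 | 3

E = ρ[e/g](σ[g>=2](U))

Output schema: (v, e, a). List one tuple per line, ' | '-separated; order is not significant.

Stepwise |·|:
  U → 6
  σ[g>=2](U) → 5
  ρ[e/g](σ[g>=2](U)) → 5

== RESULT ==
v | e | a
p | 3 | 1
p | 7 | 8
p | 9 | 3
q | 7 | 2
r | 4 | 9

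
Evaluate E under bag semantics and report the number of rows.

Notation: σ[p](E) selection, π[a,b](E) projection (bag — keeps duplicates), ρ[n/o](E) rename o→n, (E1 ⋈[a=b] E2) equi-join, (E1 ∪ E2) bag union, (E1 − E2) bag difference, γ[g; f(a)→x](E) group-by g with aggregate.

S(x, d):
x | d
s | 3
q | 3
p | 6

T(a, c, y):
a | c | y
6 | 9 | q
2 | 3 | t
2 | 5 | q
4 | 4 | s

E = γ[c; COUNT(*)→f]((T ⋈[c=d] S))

Row counts bottom-up:
  T → 4
  S → 3
  (T ⋈[c=d] S) → 2
  γ[c; COUNT(*)→f]((T ⋈[c=d] S)) → 1

|E| = 1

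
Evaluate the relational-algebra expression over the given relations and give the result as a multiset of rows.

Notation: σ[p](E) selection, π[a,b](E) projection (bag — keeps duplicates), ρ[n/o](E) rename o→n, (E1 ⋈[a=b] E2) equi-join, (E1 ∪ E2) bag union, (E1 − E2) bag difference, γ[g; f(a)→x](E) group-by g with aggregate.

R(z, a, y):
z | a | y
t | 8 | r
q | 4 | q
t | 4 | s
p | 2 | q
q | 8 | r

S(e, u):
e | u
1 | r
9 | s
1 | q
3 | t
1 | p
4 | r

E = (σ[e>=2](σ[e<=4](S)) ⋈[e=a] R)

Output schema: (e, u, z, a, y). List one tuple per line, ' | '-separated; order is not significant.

Per-node cardinality:
  S → 6
  σ[e<=4](S) → 5
  σ[e>=2](σ[e<=4](S)) → 2
  R → 5
  (σ[e>=2](σ[e<=4](S)) ⋈[e=a] R) → 2

== RESULT ==
e | u | z | a | y
4 | r | q | 4 | q
4 | r | t | 4 | s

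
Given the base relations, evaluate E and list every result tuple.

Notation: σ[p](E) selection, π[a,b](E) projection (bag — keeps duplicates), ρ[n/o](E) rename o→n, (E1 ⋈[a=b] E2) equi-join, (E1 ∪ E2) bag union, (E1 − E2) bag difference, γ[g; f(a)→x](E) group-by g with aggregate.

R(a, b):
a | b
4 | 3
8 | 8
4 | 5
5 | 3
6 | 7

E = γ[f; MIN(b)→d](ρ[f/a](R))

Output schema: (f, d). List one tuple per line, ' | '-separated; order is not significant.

Row counts bottom-up:
  R → 5
  ρ[f/a](R) → 5
  γ[f; MIN(b)→d](ρ[f/a](R)) → 4

== RESULT ==
f | d
4 | 3
5 | 3
6 | 7
8 | 8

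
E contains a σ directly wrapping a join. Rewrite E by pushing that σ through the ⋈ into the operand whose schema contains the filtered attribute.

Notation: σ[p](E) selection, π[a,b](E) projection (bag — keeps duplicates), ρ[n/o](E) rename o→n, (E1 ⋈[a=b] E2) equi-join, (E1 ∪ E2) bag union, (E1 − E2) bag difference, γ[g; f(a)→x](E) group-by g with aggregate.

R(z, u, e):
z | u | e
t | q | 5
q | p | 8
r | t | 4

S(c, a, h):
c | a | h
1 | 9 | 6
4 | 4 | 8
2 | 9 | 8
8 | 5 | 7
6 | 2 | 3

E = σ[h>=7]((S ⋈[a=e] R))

σ filters on h, owned by the left side.
E' = (σ[h>=7](S) ⋈[a=e] R)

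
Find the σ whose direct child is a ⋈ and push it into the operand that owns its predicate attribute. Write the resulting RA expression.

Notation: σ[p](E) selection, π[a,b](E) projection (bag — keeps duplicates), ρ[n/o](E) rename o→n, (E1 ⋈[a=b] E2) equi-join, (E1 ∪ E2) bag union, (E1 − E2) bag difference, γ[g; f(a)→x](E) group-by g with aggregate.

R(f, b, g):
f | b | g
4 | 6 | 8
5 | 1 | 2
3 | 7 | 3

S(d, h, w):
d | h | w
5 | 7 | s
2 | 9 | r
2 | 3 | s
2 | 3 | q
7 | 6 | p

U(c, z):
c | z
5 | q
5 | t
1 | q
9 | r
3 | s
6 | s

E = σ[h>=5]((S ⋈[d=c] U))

σ filters on h, owned by the left side.
E' = (σ[h>=5](S) ⋈[d=c] U)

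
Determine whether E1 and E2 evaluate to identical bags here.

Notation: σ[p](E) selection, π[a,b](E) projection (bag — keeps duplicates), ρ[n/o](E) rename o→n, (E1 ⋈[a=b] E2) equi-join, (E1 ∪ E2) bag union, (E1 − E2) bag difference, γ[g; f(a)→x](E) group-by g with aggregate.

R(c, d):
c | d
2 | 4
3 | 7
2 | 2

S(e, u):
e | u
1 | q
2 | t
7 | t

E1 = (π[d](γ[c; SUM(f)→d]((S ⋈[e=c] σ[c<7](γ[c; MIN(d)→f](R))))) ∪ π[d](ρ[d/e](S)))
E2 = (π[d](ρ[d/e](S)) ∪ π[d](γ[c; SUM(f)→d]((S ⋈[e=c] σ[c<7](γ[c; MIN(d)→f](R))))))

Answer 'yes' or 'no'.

E1 per-node cardinality:
  S → 3
  R → 3
  γ[c; MIN(d)→f](R) → 2
  σ[c<7](γ[c; MIN(d)→f](R)) → 2
  (S ⋈[e=c] σ[c<7](γ[c; MIN(d)→f](R))) → 1
  γ[c; SUM(f)→d]((S ⋈[e=c] σ[c<7](γ[c; MIN(d)→f](R)))) → 1
  π[d](γ[c; SUM(f)→d]((S ⋈[e=c] σ[c<7](γ[c; MIN(d)→f](R))))) → 1
  S → 3
  ρ[d/e](S) → 3
  π[d](ρ[d/e](S)) → 3
  (π[d](γ[c; SUM(f)→d]((S ⋈[e=c] σ[c<7](γ[c; MIN(d)→f](R))))) ∪ π[d](ρ[d/e](S))) → 4
E2 per-node cardinality:
  S → 3
  ρ[d/e](S) → 3
  π[d](ρ[d/e](S)) → 3
  S → 3
  R → 3
  γ[c; MIN(d)→f](R) → 2
  σ[c<7](γ[c; MIN(d)→f](R)) → 2
  (S ⋈[e=c] σ[c<7](γ[c; MIN(d)→f](R))) → 1
  γ[c; SUM(f)→d]((S ⋈[e=c] σ[c<7](γ[c; MIN(d)→f](R)))) → 1
  π[d](γ[c; SUM(f)→d]((S ⋈[e=c] σ[c<7](γ[c; MIN(d)→f](R))))) → 1
  (π[d](ρ[d/e](S)) ∪ π[d](γ[c; SUM(f)→d]((S ⋈[e=c] σ[c<7](γ[c; MIN(d)→f](R)))))) → 4

E1 and E2 produce the same multiset:
d
1
2
2
7

yes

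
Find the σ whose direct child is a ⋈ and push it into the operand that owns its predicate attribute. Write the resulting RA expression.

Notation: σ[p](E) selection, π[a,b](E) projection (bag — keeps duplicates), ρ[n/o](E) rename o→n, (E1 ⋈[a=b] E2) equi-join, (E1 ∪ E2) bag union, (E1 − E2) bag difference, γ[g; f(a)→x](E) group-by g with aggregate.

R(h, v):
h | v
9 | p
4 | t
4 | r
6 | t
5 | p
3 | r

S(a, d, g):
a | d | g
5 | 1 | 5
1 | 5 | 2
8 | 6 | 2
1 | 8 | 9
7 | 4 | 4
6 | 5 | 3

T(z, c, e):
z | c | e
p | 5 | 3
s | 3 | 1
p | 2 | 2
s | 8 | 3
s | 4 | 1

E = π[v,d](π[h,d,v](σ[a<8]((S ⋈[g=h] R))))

σ filters on a, owned by the left side.
E' = π[v,d](π[h,d,v]((σ[a<8](S) ⋈[g=h] R)))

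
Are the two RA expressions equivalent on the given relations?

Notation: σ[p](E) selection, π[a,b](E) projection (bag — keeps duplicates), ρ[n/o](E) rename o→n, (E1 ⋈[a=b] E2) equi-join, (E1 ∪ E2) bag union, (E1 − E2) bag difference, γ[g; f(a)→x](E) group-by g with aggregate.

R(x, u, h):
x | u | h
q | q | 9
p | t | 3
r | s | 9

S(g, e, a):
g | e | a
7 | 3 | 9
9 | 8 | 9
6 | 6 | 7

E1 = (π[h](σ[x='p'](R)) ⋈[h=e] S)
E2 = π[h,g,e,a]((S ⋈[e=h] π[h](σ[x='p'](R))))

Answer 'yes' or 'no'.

E1 per-node cardinality:
  R → 3
  σ[x='p'](R) → 1
  π[h](σ[x='p'](R)) → 1
  S → 3
  (π[h](σ[x='p'](R)) ⋈[h=e] S) → 1
E2 per-node cardinality:
  S → 3
  R → 3
  σ[x='p'](R) → 1
  π[h](σ[x='p'](R)) → 1
  (S ⋈[e=h] π[h](σ[x='p'](R))) → 1
  π[h,g,e,a]((S ⋈[e=h] π[h](σ[x='p'](R)))) → 1

E1 and E2 produce the same multiset:
h | g | e | a
3 | 7 | 3 | 9

yes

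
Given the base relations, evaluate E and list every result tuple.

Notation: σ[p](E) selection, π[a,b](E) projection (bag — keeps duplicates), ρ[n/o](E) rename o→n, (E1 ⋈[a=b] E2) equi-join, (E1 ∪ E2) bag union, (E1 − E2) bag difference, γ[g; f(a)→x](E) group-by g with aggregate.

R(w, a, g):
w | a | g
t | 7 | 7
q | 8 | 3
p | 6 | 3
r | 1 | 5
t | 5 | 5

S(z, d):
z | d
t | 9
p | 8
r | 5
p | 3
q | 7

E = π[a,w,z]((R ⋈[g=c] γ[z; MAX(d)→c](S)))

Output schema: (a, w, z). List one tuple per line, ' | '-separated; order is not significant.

Per-node cardinality:
  R → 5
  S → 5
  γ[z; MAX(d)→c](S) → 4
  (R ⋈[g=c] γ[z; MAX(d)→c](S)) → 3
  π[a,w,z]((R ⋈[g=c] γ[z; MAX(d)→c](S))) → 3

== RESULT ==
a | w | z
1 | r | r
5 | t | r
7 | t | q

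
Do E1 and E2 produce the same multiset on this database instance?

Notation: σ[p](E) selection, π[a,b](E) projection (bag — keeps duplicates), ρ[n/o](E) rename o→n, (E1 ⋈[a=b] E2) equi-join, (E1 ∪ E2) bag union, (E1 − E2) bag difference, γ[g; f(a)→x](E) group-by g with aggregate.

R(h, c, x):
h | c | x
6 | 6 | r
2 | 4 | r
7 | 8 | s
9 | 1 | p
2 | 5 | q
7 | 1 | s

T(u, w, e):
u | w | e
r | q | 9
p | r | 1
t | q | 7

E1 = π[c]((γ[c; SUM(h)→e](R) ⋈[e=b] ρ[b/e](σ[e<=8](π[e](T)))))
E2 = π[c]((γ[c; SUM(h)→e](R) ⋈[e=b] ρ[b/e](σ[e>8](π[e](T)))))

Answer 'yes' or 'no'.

E1 subexpression sizes:
  R → 6
  γ[c; SUM(h)→e](R) → 5
  T → 3
  π[e](T) → 3
  σ[e<=8](π[e](T)) → 2
  ρ[b/e](σ[e<=8](π[e](T))) → 2
  (γ[c; SUM(h)→e](R) ⋈[e=b] ρ[b/e](σ[e<=8](π[e](T)))) → 1
  π[c]((γ[c; SUM(h)→e](R) ⋈[e=b] ρ[b/e](σ[e<=8](π[e](T))))) → 1
E2 subexpression sizes:
  R → 6
  γ[c; SUM(h)→e](R) → 5
  T → 3
  π[e](T) → 3
  σ[e>8](π[e](T)) → 1
  ρ[b/e](σ[e>8](π[e](T))) → 1
  (γ[c; SUM(h)→e](R) ⋈[e=b] ρ[b/e](σ[e>8](π[e](T)))) → 0
  π[c]((γ[c; SUM(h)→e](R) ⋈[e=b] ρ[b/e](σ[e>8](π[e](T))))) → 0

E1 result:
c
8
E2 result:
c
(0 rows)
Witness: (8,) appears 1× in E1 but 0× in E2.

no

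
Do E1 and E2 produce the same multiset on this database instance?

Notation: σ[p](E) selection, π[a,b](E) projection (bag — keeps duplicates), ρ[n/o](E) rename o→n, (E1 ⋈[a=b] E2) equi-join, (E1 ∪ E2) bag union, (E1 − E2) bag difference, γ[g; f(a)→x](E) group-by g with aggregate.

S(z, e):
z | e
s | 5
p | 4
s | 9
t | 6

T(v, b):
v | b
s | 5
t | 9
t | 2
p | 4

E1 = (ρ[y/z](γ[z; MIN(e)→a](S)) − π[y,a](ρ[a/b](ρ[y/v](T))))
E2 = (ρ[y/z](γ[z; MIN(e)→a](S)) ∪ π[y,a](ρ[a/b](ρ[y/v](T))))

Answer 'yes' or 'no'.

E1 stepwise |·|:
  S → 4
  γ[z; MIN(e)→a](S) → 3
  ρ[y/z](γ[z; MIN(e)→a](S)) → 3
  T → 4
  ρ[y/v](T) → 4
  ρ[a/b](ρ[y/v](T)) → 4
  π[y,a](ρ[a/b](ρ[y/v](T))) → 4
  (ρ[y/z](γ[z; MIN(e)→a](S)) − π[y,a](ρ[a/b](ρ[y/v](T)))) → 1
E2 stepwise |·|:
  S → 4
  γ[z; MIN(e)→a](S) → 3
  ρ[y/z](γ[z; MIN(e)→a](S)) → 3
  T → 4
  ρ[y/v](T) → 4
  ρ[a/b](ρ[y/v](T)) → 4
  π[y,a](ρ[a/b](ρ[y/v](T))) → 4
  (ρ[y/z](γ[z; MIN(e)→a](S)) ∪ π[y,a](ρ[a/b](ρ[y/v](T)))) → 7

E1 result:
y | a
t | 6
E2 result:
y | a
p | 4
p | 4
s | 5
s | 5
t | 2
t | 6
t | 9
Witness: ('p', 4) appears 0× in E1 but 2× in E2.

no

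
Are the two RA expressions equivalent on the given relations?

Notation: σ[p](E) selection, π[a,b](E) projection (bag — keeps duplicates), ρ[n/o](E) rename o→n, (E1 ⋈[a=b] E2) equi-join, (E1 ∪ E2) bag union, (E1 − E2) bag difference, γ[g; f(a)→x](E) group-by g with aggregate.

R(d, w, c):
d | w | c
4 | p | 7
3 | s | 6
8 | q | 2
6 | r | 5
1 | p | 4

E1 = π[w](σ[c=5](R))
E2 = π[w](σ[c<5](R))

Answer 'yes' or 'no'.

E1 subexpression sizes:
  R → 5
  σ[c=5](R) → 1
  π[w](σ[c=5](R)) → 1
E2 subexpression sizes:
  R → 5
  σ[c<5](R) → 2
  π[w](σ[c<5](R)) → 2

E1 result:
w
r
E2 result:
w
p
q
Witness: ('p',) appears 0× in E1 but 1× in E2.

no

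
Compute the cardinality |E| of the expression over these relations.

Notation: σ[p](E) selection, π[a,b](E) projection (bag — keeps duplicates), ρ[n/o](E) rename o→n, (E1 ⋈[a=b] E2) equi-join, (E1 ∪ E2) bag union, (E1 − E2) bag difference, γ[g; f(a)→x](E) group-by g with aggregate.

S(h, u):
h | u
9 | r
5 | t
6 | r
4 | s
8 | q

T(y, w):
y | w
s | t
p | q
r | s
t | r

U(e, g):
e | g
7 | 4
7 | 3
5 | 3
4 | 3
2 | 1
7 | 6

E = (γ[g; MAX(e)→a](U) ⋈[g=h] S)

Subexpression sizes:
  U → 6
  γ[g; MAX(e)→a](U) → 4
  S → 5
  (γ[g; MAX(e)→a](U) ⋈[g=h] S) → 2

|E| = 2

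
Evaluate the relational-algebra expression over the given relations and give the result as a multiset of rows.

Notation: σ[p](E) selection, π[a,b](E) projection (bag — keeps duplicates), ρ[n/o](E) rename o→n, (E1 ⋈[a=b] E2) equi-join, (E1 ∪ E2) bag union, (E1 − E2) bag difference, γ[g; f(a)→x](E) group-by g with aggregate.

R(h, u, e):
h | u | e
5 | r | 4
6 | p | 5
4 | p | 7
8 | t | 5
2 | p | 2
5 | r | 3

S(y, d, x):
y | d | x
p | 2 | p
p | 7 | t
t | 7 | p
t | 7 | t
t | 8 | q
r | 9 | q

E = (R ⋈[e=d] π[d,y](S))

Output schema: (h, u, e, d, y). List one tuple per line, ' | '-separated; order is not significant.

Stepwise |·|:
  R → 6
  S → 6
  π[d,y](S) → 6
  (R ⋈[e=d] π[d,y](S)) → 4

== RESULT ==
h | u | e | d | y
2 | p | 2 | 2 | p
4 | p | 7 | 7 | p
4 | p | 7 | 7 | t
4 | p | 7 | 7 | t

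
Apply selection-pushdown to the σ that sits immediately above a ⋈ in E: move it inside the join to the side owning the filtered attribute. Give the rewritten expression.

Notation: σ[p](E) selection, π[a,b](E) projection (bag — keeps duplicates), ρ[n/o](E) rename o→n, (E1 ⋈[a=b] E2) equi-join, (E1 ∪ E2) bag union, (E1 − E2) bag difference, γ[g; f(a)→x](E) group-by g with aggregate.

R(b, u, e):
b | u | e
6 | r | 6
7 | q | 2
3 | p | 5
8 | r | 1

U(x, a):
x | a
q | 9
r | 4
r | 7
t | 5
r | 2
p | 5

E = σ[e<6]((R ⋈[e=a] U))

σ filters on e, owned by the left side.
E' = (σ[e<6](R) ⋈[e=a] U)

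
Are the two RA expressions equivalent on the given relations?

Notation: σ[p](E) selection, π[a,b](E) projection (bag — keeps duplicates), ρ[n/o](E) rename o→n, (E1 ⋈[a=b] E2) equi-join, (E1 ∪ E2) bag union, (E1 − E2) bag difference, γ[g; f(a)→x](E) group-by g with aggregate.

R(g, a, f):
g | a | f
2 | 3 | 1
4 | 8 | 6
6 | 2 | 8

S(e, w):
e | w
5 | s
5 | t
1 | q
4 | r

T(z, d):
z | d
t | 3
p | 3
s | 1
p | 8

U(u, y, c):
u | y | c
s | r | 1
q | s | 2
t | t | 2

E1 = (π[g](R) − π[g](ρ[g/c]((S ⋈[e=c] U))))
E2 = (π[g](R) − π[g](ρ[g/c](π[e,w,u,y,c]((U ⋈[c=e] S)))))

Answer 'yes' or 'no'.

E1 subexpression sizes:
  R → 3
  π[g](R) → 3
  S → 4
  U → 3
  (S ⋈[e=c] U) → 1
  ρ[g/c]((S ⋈[e=c] U)) → 1
  π[g](ρ[g/c]((S ⋈[e=c] U))) → 1
  (π[g](R) − π[g](ρ[g/c]((S ⋈[e=c] U)))) → 3
E2 subexpression sizes:
  R → 3
  π[g](R) → 3
  U → 3
  S → 4
  (U ⋈[c=e] S) → 1
  π[e,w,u,y,c]((U ⋈[c=e] S)) → 1
  ρ[g/c](π[e,w,u,y,c]((U ⋈[c=e] S))) → 1
  π[g](ρ[g/c](π[e,w,u,y,c]((U ⋈[c=e] S)))) → 1
  (π[g](R) − π[g](ρ[g/c](π[e,w,u,y,c]((U ⋈[c=e] S))))) → 3

E1 and E2 produce the same multiset:
g
2
4
6

yes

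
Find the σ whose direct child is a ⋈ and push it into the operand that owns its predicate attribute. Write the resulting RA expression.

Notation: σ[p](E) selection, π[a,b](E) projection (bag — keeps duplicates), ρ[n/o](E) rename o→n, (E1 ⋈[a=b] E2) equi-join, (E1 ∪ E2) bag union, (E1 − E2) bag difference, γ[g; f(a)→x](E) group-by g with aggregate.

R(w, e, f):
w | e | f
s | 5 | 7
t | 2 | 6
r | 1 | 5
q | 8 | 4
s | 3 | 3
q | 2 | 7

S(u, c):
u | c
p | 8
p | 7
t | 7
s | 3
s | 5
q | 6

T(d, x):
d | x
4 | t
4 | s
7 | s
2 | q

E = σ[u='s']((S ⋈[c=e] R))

σ filters on u, owned by the left side.
E' = (σ[u='s'](S) ⋈[c=e] R)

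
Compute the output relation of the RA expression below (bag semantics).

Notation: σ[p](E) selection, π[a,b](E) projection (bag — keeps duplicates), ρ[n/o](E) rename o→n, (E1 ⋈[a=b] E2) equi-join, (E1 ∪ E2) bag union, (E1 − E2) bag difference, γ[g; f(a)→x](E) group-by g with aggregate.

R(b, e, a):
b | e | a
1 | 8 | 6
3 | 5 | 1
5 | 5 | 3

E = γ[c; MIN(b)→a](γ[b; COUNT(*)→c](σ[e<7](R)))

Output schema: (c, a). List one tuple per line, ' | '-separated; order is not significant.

Per-node cardinality:
  R → 3
  σ[e<7](R) → 2
  γ[b; COUNT(*)→c](σ[e<7](R)) → 2
  γ[c; MIN(b)→a](γ[b; COUNT(*)→c](σ[e<7](R))) → 1

== RESULT ==
c | a
1 | 3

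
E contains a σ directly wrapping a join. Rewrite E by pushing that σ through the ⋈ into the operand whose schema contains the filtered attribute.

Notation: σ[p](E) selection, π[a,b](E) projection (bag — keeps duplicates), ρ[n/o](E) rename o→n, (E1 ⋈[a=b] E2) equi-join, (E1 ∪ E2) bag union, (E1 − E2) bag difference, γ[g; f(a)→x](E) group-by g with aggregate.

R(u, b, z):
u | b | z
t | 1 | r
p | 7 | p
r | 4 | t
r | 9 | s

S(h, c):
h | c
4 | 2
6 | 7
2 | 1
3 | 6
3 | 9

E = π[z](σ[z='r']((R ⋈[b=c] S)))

σ filters on z, owned by the left side.
E' = π[z]((σ[z='r'](R) ⋈[b=c] S))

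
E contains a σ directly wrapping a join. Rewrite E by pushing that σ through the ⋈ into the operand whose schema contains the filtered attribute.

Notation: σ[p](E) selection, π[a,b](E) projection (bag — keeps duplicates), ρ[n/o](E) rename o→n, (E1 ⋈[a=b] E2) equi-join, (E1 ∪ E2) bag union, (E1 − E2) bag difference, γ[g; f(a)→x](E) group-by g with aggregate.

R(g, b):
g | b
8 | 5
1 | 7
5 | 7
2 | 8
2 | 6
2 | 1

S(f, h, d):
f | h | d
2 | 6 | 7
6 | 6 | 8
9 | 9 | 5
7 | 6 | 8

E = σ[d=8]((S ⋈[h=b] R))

σ filters on d, owned by the left side.
E' = (σ[d=8](S) ⋈[h=b] R)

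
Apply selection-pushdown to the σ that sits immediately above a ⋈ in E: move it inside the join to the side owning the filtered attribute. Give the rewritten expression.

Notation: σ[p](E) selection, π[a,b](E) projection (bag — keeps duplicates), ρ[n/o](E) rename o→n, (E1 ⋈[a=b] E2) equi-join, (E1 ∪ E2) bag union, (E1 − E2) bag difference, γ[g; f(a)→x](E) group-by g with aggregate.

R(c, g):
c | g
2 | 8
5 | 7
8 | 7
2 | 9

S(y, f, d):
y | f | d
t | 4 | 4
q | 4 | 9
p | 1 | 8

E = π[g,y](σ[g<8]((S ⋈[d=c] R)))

σ filters on g, owned by the right side.
E' = π[g,y]((S ⋈[d=c] σ[g<8](R)))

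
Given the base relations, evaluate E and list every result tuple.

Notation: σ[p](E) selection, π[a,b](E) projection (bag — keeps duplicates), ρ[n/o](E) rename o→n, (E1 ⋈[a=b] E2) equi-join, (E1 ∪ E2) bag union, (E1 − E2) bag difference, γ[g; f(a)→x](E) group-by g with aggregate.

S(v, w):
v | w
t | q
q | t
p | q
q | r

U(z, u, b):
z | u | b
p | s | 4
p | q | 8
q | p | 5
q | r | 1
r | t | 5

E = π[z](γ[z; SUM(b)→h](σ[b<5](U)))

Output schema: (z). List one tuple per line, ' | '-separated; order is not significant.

Row counts bottom-up:
  U → 5
  σ[b<5](U) → 2
  γ[z; SUM(b)→h](σ[b<5](U)) → 2
  π[z](γ[z; SUM(b)→h](σ[b<5](U))) → 2

== RESULT ==
z
p
q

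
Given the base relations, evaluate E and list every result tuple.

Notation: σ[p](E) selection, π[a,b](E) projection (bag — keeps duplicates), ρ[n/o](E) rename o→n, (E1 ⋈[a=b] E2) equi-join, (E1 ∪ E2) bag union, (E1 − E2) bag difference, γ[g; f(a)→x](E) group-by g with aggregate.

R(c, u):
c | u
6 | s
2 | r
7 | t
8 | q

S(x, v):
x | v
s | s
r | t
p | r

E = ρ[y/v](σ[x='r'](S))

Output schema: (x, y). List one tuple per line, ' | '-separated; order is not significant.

Per-node cardinality:
  S → 3
  σ[x='r'](S) → 1
  ρ[y/v](σ[x='r'](S)) → 1

== RESULT ==
x | y
r | t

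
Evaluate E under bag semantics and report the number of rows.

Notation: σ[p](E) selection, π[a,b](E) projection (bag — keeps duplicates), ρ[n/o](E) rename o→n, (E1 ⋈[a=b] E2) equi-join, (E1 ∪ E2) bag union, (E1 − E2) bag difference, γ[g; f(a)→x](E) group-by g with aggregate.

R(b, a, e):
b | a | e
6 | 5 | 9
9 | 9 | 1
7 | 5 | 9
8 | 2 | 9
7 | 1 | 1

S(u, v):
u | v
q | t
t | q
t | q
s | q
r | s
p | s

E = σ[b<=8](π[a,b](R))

Subexpression sizes:
  R → 5
  π[a,b](R) → 5
  σ[b<=8](π[a,b](R)) → 4

|E| = 4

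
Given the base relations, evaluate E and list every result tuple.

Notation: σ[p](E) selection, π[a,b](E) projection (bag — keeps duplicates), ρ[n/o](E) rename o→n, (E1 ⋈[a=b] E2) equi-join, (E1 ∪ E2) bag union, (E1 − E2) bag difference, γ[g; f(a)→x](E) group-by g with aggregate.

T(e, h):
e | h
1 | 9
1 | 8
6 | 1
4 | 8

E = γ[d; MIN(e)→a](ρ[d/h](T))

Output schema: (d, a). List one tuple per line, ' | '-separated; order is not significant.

Row counts bottom-up:
  T → 4
  ρ[d/h](T) → 4
  γ[d; MIN(e)→a](ρ[d/h](T)) → 3

== RESULT ==
d | a
1 | 6
8 | 1
9 | 1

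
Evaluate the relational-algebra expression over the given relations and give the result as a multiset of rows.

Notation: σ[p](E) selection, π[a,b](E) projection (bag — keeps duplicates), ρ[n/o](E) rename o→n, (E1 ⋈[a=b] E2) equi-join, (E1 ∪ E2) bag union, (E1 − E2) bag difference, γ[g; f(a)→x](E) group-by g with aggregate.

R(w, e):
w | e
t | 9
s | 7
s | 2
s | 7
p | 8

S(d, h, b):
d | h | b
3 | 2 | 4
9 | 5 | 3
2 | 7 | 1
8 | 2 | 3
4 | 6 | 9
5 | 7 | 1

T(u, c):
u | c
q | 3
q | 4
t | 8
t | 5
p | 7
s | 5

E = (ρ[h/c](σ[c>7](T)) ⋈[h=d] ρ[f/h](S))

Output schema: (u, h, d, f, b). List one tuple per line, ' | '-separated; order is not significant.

Per-node cardinality:
  T → 6
  σ[c>7](T) → 1
  ρ[h/c](σ[c>7](T)) → 1
  S → 6
  ρ[f/h](S) → 6
  (ρ[h/c](σ[c>7](T)) ⋈[h=d] ρ[f/h](S)) → 1

== RESULT ==
u | h | d | f | b
t | 8 | 8 | 2 | 3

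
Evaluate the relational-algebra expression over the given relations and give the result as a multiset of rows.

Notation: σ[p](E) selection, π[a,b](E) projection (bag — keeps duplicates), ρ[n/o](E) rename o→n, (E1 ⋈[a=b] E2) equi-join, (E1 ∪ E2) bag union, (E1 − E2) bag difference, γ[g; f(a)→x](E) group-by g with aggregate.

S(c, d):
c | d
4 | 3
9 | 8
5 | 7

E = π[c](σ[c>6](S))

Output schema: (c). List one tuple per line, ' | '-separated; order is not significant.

Subexpression sizes:
  S → 3
  σ[c>6](S) → 1
  π[c](σ[c>6](S)) → 1

== RESULT ==
c
9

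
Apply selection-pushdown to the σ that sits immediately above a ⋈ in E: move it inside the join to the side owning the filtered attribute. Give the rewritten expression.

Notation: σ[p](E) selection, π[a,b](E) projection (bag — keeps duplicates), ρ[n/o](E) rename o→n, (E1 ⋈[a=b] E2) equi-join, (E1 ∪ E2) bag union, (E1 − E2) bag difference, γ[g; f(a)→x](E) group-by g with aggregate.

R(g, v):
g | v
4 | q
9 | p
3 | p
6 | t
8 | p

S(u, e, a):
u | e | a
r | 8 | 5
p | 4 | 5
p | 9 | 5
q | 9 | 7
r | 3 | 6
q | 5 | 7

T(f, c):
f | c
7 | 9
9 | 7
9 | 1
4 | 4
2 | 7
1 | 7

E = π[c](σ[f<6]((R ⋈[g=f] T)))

σ filters on f, owned by the right side.
E' = π[c]((R ⋈[g=f] σ[f<6](T)))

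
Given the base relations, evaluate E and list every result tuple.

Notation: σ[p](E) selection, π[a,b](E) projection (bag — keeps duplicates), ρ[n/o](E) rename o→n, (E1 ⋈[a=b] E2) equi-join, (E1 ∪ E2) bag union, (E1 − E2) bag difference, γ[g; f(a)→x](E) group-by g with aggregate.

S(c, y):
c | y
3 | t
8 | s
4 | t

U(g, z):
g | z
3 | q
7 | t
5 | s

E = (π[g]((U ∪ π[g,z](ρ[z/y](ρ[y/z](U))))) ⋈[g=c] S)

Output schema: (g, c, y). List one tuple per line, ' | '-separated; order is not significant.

Per-node cardinality:
  U → 3
  U → 3
  ρ[y/z](U) → 3
  ρ[z/y](ρ[y/z](U)) → 3
  π[g,z](ρ[z/y](ρ[y/z](U))) → 3
  (U ∪ π[g,z](ρ[z/y](ρ[y/z](U)))) → 6
  π[g]((U ∪ π[g,z](ρ[z/y](ρ[y/z](U))))) → 6
  S → 3
  (π[g]((U ∪ π[g,z](ρ[z/y](ρ[y/z](U))))) ⋈[g=c] S) → 2

== RESULT ==
g | c | y
3 | 3 | t
3 | 3 | t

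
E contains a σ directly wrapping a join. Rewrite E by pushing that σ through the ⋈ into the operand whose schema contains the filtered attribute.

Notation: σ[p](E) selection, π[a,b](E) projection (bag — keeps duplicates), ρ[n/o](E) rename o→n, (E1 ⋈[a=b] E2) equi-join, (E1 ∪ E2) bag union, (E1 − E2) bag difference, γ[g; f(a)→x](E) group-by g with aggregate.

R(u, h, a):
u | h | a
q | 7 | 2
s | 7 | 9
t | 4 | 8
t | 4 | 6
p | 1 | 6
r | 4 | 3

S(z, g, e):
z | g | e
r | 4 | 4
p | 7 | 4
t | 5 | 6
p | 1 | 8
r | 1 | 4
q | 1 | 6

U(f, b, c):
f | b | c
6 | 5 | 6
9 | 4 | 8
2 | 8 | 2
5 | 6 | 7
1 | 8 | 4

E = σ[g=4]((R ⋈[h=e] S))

σ filters on g, owned by the right side.
E' = (R ⋈[h=e] σ[g=4](S))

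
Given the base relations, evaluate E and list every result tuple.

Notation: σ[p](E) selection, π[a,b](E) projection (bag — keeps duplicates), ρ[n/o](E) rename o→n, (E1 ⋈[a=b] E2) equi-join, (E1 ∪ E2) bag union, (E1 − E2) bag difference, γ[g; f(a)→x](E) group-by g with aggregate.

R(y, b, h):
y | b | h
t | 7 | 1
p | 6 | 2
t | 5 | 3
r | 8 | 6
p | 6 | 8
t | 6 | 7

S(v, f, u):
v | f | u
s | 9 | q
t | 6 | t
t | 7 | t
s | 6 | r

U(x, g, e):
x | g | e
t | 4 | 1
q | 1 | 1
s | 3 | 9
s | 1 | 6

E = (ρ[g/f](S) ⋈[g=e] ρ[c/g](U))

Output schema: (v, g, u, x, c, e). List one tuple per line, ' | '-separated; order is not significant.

Stepwise |·|:
  S → 4
  ρ[g/f](S) → 4
  U → 4
  ρ[c/g](U) → 4
  (ρ[g/f](S) ⋈[g=e] ρ[c/g](U)) → 3

== RESULT ==
v | g | u | x | c | e
s | 6 | r | s | 1 | 6
s | 9 | q | s | 3 | 9
t | 6 | t | s | 1 | 6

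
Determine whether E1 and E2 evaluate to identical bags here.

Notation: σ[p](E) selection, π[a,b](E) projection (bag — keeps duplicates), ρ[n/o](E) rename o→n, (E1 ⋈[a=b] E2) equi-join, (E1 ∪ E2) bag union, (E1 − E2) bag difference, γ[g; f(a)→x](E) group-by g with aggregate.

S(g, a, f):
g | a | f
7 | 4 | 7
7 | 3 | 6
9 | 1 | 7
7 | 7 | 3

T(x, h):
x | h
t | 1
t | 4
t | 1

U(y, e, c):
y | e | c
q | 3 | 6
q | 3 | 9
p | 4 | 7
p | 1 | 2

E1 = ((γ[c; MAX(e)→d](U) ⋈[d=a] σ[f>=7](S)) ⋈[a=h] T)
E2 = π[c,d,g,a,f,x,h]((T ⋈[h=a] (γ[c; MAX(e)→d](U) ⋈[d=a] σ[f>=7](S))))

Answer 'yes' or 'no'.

E1 subexpression sizes:
  U → 4
  γ[c; MAX(e)→d](U) → 4
  S → 4
  σ[f>=7](S) → 2
  (γ[c; MAX(e)→d](U) ⋈[d=a] σ[f>=7](S)) → 2
  T → 3
  ((γ[c; MAX(e)→d](U) ⋈[d=a] σ[f>=7](S)) ⋈[a=h] T) → 3
E2 subexpression sizes:
  T → 3
  U → 4
  γ[c; MAX(e)→d](U) → 4
  S → 4
  σ[f>=7](S) → 2
  (γ[c; MAX(e)→d](U) ⋈[d=a] σ[f>=7](S)) → 2
  (T ⋈[h=a] (γ[c; MAX(e)→d](U) ⋈[d=a] σ[f>=7](S))) → 3
  π[c,d,g,a,f,x,h]((T ⋈[h=a] (γ[c; MAX(e)→d](U) ⋈[d=a] σ[f>=7](S)))) → 3

E1 and E2 produce the same multiset:
c | d | g | a | f | x | h
2 | 1 | 9 | 1 | 7 | t | 1
2 | 1 | 9 | 1 | 7 | t | 1
7 | 4 | 7 | 4 | 7 | t | 4

yes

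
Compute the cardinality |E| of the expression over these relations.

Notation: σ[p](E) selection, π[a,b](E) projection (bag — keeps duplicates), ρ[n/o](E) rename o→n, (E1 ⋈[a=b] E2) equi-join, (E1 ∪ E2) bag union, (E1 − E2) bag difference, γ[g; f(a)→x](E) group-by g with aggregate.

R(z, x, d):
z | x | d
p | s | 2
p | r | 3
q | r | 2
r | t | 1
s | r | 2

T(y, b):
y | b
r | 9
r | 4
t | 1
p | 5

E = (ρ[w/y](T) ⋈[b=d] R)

Stepwise |·|:
  T → 4
  ρ[w/y](T) → 4
  R → 5
  (ρ[w/y](T) ⋈[b=d] R) → 1

|E| = 1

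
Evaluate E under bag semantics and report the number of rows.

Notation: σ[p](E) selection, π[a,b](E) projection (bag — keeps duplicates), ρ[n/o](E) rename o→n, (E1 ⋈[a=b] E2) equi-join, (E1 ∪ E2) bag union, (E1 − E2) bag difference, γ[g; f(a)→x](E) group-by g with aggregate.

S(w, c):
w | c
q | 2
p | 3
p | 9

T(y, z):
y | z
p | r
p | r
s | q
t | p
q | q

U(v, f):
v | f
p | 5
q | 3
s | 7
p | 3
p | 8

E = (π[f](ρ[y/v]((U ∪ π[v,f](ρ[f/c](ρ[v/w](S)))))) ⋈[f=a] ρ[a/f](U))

Stepwise |·|:
  U → 5
  S → 3
  ρ[v/w](S) → 3
  ρ[f/c](ρ[v/w](S)) → 3
  π[v,f](ρ[f/c](ρ[v/w](S))) → 3
  (U ∪ π[v,f](ρ[f/c](ρ[v/w](S)))) → 8
  ρ[y/v]((U ∪ π[v,f](ρ[f/c](ρ[v/w](S))))) → 8
  π[f](ρ[y/v]((U ∪ π[v,f](ρ[f/c](ρ[v/w](S)))))) → 8
  U → 5
  ρ[a/f](U) → 5
  (π[f](ρ[y/v]((U ∪ π[v,f](ρ[f/c](ρ[v/w](S)))))) ⋈[f=a] ρ[a/f](U)) → 9

|E| = 9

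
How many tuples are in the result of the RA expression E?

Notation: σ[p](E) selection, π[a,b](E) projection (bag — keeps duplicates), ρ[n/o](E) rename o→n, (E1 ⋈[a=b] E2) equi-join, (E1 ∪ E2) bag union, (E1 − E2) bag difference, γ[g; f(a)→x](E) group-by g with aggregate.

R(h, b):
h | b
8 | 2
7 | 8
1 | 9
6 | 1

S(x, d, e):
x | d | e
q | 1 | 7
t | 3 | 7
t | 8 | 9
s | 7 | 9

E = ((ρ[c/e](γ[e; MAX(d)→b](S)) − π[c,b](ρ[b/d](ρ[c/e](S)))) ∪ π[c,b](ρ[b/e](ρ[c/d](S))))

Row counts bottom-up:
  S → 4
  γ[e; MAX(d)→b](S) → 2
  ρ[c/e](γ[e; MAX(d)→b](S)) → 2
  S → 4
  ρ[c/e](S) → 4
  ρ[b/d](ρ[c/e](S)) → 4
  π[c,b](ρ[b/d](ρ[c/e](S))) → 4
  (ρ[c/e](γ[e; MAX(d)→b](S)) − π[c,b](ρ[b/d](ρ[c/e](S)))) → 0
  S → 4
  ρ[c/d](S) → 4
  ρ[b/e](ρ[c/d](S)) → 4
  π[c,b](ρ[b/e](ρ[c/d](S))) → 4
  ((ρ[c/e](γ[e; MAX(d)→b](S)) − π[c,b](ρ[b/d](ρ[c/e](S)))) ∪ π[c,b](ρ[b/e](ρ[c/d](S)))) → 4

|E| = 4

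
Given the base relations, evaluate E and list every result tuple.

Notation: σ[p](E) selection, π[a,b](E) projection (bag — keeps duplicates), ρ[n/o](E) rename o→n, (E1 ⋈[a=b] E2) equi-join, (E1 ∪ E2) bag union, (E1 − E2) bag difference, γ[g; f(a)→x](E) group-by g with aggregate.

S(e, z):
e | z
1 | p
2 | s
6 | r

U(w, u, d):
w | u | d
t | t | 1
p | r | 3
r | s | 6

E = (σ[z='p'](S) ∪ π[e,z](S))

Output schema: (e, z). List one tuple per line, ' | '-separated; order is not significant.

Stepwise |·|:
  S → 3
  σ[z='p'](S) → 1
  S → 3
  π[e,z](S) → 3
  (σ[z='p'](S) ∪ π[e,z](S)) → 4

== RESULT ==
e | z
1 | p
1 | p
2 | s
6 | r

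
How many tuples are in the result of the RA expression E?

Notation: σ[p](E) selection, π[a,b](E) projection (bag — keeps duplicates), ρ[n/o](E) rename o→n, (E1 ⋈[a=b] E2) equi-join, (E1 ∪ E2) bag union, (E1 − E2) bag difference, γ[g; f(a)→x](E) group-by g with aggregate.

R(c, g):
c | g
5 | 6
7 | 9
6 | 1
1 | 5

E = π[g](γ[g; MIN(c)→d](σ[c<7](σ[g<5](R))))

Stepwise |·|:
  R → 4
  σ[g<5](R) → 1
  σ[c<7](σ[g<5](R)) → 1
  γ[g; MIN(c)→d](σ[c<7](σ[g<5](R))) → 1
  π[g](γ[g; MIN(c)→d](σ[c<7](σ[g<5](R)))) → 1

|E| = 1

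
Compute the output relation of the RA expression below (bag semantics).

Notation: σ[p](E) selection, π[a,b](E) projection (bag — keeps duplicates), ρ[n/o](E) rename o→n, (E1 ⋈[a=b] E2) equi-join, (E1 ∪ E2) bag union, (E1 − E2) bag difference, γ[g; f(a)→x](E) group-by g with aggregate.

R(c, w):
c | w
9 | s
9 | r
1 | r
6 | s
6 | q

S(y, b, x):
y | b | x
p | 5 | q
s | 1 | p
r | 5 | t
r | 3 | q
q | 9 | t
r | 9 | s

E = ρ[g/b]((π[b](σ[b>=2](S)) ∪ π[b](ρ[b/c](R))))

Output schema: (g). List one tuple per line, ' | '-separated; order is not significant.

Subexpression sizes:
  S → 6
  σ[b>=2](S) → 5
  π[b](σ[b>=2](S)) → 5
  R → 5
  ρ[b/c](R) → 5
  π[b](ρ[b/c](R)) → 5
  (π[b](σ[b>=2](S)) ∪ π[b](ρ[b/c](R))) → 10
  ρ[g/b]((π[b](σ[b>=2](S)) ∪ π[b](ρ[b/c](R)))) → 10

== RESULT ==
g
1
3
5
5
6
6
9
9
9
9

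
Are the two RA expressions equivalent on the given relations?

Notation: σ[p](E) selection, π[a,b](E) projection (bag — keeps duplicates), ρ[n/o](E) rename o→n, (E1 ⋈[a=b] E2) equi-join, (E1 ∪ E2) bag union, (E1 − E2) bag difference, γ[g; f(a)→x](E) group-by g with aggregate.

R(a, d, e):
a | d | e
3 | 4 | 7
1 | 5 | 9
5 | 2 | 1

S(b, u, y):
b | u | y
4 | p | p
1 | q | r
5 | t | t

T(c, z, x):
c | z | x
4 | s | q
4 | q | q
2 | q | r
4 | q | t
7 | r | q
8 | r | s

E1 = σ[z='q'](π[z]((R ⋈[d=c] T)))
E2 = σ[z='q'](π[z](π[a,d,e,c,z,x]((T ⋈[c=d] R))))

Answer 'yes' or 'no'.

E1 row counts bottom-up:
  R → 3
  T → 6
  (R ⋈[d=c] T) → 4
  π[z]((R ⋈[d=c] T)) → 4
  σ[z='q'](π[z]((R ⋈[d=c] T))) → 3
E2 row counts bottom-up:
  T → 6
  R → 3
  (T ⋈[c=d] R) → 4
  π[a,d,e,c,z,x]((T ⋈[c=d] R)) → 4
  π[z](π[a,d,e,c,z,x]((T ⋈[c=d] R))) → 4
  σ[z='q'](π[z](π[a,d,e,c,z,x]((T ⋈[c=d] R)))) → 3

E1 and E2 produce the same multiset:
z
q
q
q

yes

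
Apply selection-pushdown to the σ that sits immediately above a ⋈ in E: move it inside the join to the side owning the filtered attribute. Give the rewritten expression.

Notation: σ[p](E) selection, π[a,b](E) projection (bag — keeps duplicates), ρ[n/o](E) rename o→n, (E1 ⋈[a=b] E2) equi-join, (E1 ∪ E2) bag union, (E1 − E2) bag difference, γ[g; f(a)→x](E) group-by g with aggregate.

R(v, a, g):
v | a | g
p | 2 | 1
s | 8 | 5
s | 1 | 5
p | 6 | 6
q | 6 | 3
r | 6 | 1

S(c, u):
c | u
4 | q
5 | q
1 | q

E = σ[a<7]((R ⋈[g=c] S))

σ filters on a, owned by the left side.
E' = (σ[a<7](R) ⋈[g=c] S)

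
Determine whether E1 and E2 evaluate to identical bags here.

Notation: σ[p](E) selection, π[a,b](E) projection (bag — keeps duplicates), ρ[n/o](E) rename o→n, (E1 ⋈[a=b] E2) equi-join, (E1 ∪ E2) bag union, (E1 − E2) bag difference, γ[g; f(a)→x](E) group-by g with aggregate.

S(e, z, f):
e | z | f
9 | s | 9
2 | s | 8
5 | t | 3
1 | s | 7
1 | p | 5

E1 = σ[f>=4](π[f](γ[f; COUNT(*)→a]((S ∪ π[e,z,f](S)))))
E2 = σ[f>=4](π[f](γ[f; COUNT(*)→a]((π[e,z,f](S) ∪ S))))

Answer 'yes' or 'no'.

E1 per-node cardinality:
  S → 5
  S → 5
  π[e,z,f](S) → 5
  (S ∪ π[e,z,f](S)) → 10
  γ[f; COUNT(*)→a]((S ∪ π[e,z,f](S))) → 5
  π[f](γ[f; COUNT(*)→a]((S ∪ π[e,z,f](S)))) → 5
  σ[f>=4](π[f](γ[f; COUNT(*)→a]((S ∪ π[e,z,f](S))))) → 4
E2 per-node cardinality:
  S → 5
  π[e,z,f](S) → 5
  S → 5
  (π[e,z,f](S) ∪ S) → 10
  γ[f; COUNT(*)→a]((π[e,z,f](S) ∪ S)) → 5
  π[f](γ[f; COUNT(*)→a]((π[e,z,f](S) ∪ S))) → 5
  σ[f>=4](π[f](γ[f; COUNT(*)→a]((π[e,z,f](S) ∪ S)))) → 4

E1 and E2 produce the same multiset:
f
5
7
8
9

yes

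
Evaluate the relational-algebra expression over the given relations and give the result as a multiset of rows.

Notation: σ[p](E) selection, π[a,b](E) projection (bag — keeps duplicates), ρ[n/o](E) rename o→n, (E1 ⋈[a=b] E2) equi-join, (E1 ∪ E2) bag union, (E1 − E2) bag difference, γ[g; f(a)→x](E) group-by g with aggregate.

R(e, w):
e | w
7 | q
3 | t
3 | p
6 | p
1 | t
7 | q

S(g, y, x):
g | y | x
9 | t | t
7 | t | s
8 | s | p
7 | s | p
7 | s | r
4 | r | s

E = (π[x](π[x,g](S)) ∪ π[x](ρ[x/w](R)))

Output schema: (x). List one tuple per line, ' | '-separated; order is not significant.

Subexpression sizes:
  S → 6
  π[x,g](S) → 6
  π[x](π[x,g](S)) → 6
  R → 6
  ρ[x/w](R) → 6
  π[x](ρ[x/w](R)) → 6
  (π[x](π[x,g](S)) ∪ π[x](ρ[x/w](R))) → 12

== RESULT ==
x
p
p
p
p
q
q
r
s
s
t
t
t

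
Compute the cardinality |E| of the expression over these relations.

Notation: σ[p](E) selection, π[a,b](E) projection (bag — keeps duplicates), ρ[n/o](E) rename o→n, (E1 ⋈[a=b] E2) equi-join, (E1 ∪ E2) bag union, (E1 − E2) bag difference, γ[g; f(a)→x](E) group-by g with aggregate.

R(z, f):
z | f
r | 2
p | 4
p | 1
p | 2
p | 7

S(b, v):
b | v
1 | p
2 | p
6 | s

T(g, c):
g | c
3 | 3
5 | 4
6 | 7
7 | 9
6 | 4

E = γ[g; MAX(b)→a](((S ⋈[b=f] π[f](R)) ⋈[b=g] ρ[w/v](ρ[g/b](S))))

Stepwise |·|:
  S → 3
  R → 5
  π[f](R) → 5
  (S ⋈[b=f] π[f](R)) → 3
  S → 3
  ρ[g/b](S) → 3
  ρ[w/v](ρ[g/b](S)) → 3
  ((S ⋈[b=f] π[f](R)) ⋈[b=g] ρ[w/v](ρ[g/b](S))) → 3
  γ[g; MAX(b)→a](((S ⋈[b=f] π[f](R)) ⋈[b=g] ρ[w/v](ρ[g/b](S)))) → 2

|E| = 2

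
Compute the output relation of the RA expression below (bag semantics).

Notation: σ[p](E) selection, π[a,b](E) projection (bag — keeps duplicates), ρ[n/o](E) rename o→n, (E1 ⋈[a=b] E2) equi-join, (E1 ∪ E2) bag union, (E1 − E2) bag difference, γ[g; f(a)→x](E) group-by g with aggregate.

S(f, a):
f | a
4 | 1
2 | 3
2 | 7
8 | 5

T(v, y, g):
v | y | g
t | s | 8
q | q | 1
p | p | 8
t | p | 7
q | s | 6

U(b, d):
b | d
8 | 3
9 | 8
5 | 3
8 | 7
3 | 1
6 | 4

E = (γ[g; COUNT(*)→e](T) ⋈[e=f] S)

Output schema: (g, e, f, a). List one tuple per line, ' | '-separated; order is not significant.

Per-node cardinality:
  T → 5
  γ[g; COUNT(*)→e](T) → 4
  S → 4
  (γ[g; COUNT(*)→e](T) ⋈[e=f] S) → 2

== RESULT ==
g | e | f | a
8 | 2 | 2 | 3
8 | 2 | 2 | 7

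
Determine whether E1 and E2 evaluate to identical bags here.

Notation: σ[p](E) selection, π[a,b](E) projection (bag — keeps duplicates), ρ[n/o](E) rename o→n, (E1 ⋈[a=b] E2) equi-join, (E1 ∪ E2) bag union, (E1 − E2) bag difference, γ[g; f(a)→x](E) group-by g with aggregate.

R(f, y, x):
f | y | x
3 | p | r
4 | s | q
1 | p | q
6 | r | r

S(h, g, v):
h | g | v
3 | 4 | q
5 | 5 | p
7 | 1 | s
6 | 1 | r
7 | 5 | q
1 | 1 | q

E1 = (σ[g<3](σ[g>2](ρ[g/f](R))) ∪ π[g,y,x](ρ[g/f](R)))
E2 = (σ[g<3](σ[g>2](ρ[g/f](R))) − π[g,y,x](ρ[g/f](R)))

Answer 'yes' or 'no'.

E1 stepwise |·|:
  R → 4
  ρ[g/f](R) → 4
  σ[g>2](ρ[g/f](R)) → 3
  σ[g<3](σ[g>2](ρ[g/f](R))) → 0
  R → 4
  ρ[g/f](R) → 4
  π[g,y,x](ρ[g/f](R)) → 4
  (σ[g<3](σ[g>2](ρ[g/f](R))) ∪ π[g,y,x](ρ[g/f](R))) → 4
E2 stepwise |·|:
  R → 4
  ρ[g/f](R) → 4
  σ[g>2](ρ[g/f](R)) → 3
  σ[g<3](σ[g>2](ρ[g/f](R))) → 0
  R → 4
  ρ[g/f](R) → 4
  π[g,y,x](ρ[g/f](R)) → 4
  (σ[g<3](σ[g>2](ρ[g/f](R))) − π[g,y,x](ρ[g/f](R))) → 0

E1 result:
g | y | x
1 | p | q
3 | p | r
4 | s | q
6 | r | r
E2 result:
g | y | x
(0 rows)
Witness: (1, 'p', 'q') appears 1× in E1 but 0× in E2.

no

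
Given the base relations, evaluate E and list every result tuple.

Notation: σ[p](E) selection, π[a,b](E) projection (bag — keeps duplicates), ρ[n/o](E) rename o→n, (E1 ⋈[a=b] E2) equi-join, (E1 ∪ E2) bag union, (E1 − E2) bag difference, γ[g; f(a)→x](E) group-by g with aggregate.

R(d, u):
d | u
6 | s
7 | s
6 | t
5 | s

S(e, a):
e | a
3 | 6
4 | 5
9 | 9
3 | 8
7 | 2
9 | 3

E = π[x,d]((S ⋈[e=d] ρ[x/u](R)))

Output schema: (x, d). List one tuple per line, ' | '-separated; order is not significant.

Subexpression sizes:
  S → 6
  R → 4
  ρ[x/u](R) → 4
  (S ⋈[e=d] ρ[x/u](R)) → 1
  π[x,d]((S ⋈[e=d] ρ[x/u](R))) → 1

== RESULT ==
x | d
s | 7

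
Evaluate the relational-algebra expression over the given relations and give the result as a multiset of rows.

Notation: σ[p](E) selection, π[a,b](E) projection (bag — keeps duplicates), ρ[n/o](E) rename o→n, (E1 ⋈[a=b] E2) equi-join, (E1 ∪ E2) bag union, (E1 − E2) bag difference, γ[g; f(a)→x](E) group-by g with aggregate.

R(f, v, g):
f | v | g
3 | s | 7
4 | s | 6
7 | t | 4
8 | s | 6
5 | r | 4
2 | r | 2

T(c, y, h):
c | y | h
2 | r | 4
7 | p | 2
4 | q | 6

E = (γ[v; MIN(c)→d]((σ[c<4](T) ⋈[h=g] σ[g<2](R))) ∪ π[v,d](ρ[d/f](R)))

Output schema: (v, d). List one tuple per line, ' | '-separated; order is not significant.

Row counts bottom-up:
  T → 3
  σ[c<4](T) → 1
  R → 6
  σ[g<2](R) → 0
  (σ[c<4](T) ⋈[h=g] σ[g<2](R)) → 0
  γ[v; MIN(c)→d]((σ[c<4](T) ⋈[h=g] σ[g<2](R))) → 0
  R → 6
  ρ[d/f](R) → 6
  π[v,d](ρ[d/f](R)) → 6
  (γ[v; MIN(c)→d]((σ[c<4](T) ⋈[h=g] σ[g<2](R))) ∪ π[v,d](ρ[d/f](R))) → 6

== RESULT ==
v | d
r | 2
r | 5
s | 3
s | 4
s | 8
t | 7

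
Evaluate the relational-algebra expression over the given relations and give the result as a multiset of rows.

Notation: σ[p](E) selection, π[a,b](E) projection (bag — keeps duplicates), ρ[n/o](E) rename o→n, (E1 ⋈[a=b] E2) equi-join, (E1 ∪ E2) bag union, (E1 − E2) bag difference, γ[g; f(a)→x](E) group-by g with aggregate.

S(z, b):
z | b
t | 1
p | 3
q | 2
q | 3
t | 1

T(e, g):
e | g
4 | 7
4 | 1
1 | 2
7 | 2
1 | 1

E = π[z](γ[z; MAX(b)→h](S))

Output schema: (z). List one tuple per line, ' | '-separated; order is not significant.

Row counts bottom-up:
  S → 5
  γ[z; MAX(b)→h](S) → 3
  π[z](γ[z; MAX(b)→h](S)) → 3

== RESULT ==
z
p
q
t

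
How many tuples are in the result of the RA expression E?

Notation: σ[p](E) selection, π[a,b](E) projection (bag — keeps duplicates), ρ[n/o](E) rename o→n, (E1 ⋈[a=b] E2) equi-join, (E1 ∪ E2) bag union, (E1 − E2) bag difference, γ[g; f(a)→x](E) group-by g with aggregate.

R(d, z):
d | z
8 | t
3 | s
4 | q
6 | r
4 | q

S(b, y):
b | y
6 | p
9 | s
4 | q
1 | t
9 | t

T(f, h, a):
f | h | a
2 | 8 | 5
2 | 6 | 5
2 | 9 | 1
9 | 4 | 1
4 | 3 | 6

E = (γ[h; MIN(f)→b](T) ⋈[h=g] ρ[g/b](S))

Subexpression sizes:
  T → 5
  γ[h; MIN(f)→b](T) → 5
  S → 5
  ρ[g/b](S) → 5
  (γ[h; MIN(f)→b](T) ⋈[h=g] ρ[g/b](S)) → 4

|E| = 4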